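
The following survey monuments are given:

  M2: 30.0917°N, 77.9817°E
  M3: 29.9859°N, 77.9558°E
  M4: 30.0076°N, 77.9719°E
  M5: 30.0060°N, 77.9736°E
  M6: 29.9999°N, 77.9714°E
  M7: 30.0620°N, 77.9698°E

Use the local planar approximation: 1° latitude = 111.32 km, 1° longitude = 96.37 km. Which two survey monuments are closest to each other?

Pairwise distances:
M2–M3: √((-0.1058·111.32)² + (-0.0259·96.37)²) = √(138.713181 + 6.229931) = 12.0392 km
M2–M4: √((-0.0841·111.32)² + (-0.0098·96.37)²) = √(87.647269 + 0.891940) = 9.4095 km
M2–M5: √((-0.0857·111.32)² + (-0.0081·96.37)²) = √(91.013966 + 0.609332) = 9.5720 km
M2–M6: √((-0.0918·111.32)² + (-0.0103·96.37)²) = √(104.431558 + 0.985277) = 10.2673 km
M2–M7: √((-0.0297·111.32)² + (-0.0119·96.37)²) = √(10.930985 + 1.315157) = 3.4994 km
M3–M4: √((0.0217·111.32)² + (0.0161·96.37)²) = √(5.835336 + 2.407329) = 2.8710 km
M3–M5: √((0.0201·111.32)² + (0.0178·96.37)²) = √(5.006549 + 2.942549) = 2.8194 km
M3–M6: √((0.0140·111.32)² + (0.0156·96.37)²) = √(2.428860 + 2.260127) = 2.1654 km
M3–M7: √((0.0761·111.32)² + (0.0140·96.37)²) = √(71.765499 + 1.820287) = 8.5782 km
M4–M5: √((-0.0016·111.32)² + (0.0017·96.37)²) = √(0.031724 + 0.026840) = 0.2420 km
M4–M6: √((-0.0077·111.32)² + (-0.0005·96.37)²) = √(0.734730 + 0.002322) = 0.8585 km
M4–M7: √((0.0544·111.32)² + (-0.0021·96.37)²) = √(36.672811 + 0.040956) = 6.0592 km
M5–M6: √((-0.0061·111.32)² + (-0.0022·96.37)²) = √(0.461112 + 0.044950) = 0.7114 km
M5–M7: √((0.0560·111.32)² + (-0.0038·96.37)²) = √(38.861759 + 0.134107) = 6.2447 km
M6–M7: √((0.0621·111.32)² + (-0.0016·96.37)²) = √(47.789182 + 0.023775) = 6.9147 km
Closest pair: M4–M5 at 0.2420 km.

M4 and M5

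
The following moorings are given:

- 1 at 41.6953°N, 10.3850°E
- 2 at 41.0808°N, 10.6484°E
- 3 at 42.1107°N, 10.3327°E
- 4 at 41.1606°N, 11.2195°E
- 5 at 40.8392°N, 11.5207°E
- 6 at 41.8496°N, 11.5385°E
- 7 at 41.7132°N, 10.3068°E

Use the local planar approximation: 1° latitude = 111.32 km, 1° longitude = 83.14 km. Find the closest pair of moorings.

1 and 7

Pairwise distances:
1–7: 6.8001 km
4–5: 43.6712 km
3–7: 44.3021 km
1–3: 46.4463 km
2–4: 48.3051 km
1–2: 71.8260 km
2–7: 75.9117 km
2–5: 77.3494 km
4–6: 81.1555 km
1–4: 91.4144 km
1–6: 97.4281 km
4–7: 97.6842 km
6–7: 103.5231 km
3–6: 104.3787 km
5–6: 112.4875 km
2–6: 113.1408 km
2–3: 117.6146 km
3–4: 128.9270 km
1–5: 134.1560 km
5–7: 140.1843 km
3–5: 172.5981 km
Closest pair: 1–7 at 6.8001 km.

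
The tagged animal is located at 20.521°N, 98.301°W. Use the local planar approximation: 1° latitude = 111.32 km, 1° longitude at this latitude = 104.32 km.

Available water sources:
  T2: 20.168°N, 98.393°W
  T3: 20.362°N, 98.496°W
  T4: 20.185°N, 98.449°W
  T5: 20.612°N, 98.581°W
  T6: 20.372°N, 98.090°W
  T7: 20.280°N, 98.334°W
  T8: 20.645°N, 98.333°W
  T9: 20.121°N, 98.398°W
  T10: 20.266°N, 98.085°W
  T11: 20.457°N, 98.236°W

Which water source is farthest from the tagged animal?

Distances from 20.521°N, 98.301°W:
T2: √((-0.353·111.32)² + (-0.092·104.32)²) = √(1544.17247 + 92.11085) = 40.451 km
T3: √((-0.159·111.32)² + (-0.195·104.32)²) = √(313.28575 + 413.81324) = 26.965 km
T4: √((-0.336·111.32)² + (-0.148·104.32)²) = √(1399.02331 + 238.37384) = 40.465 km
T5: √((0.091·111.32)² + (-0.280·104.32)²) = √(102.61933 + 853.20073) = 30.916 km
T6: √((-0.149·111.32)² + (0.211·104.32)²) = √(275.11795 + 484.50701) = 27.561 km
T7: √((-0.241·111.32)² + (-0.033·104.32)²) = √(719.74802 + 11.85122) = 27.048 km
T8: √((0.124·111.32)² + (-0.032·104.32)²) = √(190.54158 + 11.14385) = 14.202 km
T9: √((-0.400·111.32)² + (-0.097·104.32)²) = √(1982.74278 + 102.39497) = 45.663 km
T10: √((-0.255·111.32)² + (0.216·104.32)²) = √(805.79906 + 507.74150) = 36.243 km
T11: √((-0.064·111.32)² + (0.065·104.32)²) = √(50.75822 + 45.97925) = 9.836 km
Maximum: T9 at 45.663 km.

T9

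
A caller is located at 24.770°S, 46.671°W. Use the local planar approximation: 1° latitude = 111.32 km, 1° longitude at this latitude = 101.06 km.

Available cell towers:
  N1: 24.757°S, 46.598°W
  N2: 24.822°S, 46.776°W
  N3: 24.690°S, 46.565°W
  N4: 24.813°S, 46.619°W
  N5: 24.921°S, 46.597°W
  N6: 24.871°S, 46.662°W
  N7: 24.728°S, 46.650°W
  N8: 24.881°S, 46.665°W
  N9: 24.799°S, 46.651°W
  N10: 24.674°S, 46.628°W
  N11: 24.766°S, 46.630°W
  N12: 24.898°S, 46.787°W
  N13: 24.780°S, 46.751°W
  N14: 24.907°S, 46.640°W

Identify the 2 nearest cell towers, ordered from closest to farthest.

Distances from 24.770°S, 46.671°W:
N1: √((0.013·111.32)² + (0.073·101.06)²) = √(2.09427 + 54.42574) = 7.518 km
N2: √((-0.052·111.32)² + (-0.105·101.06)²) = √(33.50835 + 112.59969) = 12.088 km
N3: √((0.080·111.32)² + (0.106·101.06)²) = √(79.30971 + 114.75466) = 13.931 km
N4: √((-0.043·111.32)² + (0.052·101.06)²) = √(22.91307 + 27.61629) = 7.108 km
N5: √((-0.151·111.32)² + (0.074·101.06)²) = √(282.55324 + 55.92706) = 18.398 km
N6: √((-0.101·111.32)² + (0.009·101.06)²) = √(126.41224 + 0.82726) = 11.280 km
N7: √((0.042·111.32)² + (0.021·101.06)²) = √(21.85974 + 4.50399) = 5.135 km
N8: √((-0.111·111.32)² + (0.006·101.06)²) = √(152.68359 + 0.36767) = 12.371 km
N9: √((-0.029·111.32)² + (0.020·101.06)²) = √(10.42179 + 4.08525) = 3.809 km
N10: √((0.096·111.32)² + (0.043·101.06)²) = √(114.20598 + 18.88407) = 11.536 km
N11: √((0.004·111.32)² + (0.041·101.06)²) = √(0.19827 + 17.16826) = 4.167 km
N12: √((-0.128·111.32)² + (-0.116·101.06)²) = √(203.03286 + 137.42779) = 18.452 km
N13: √((-0.010·111.32)² + (-0.080·101.06)²) = √(1.23921 + 65.36399) = 8.161 km
N14: √((-0.137·111.32)² + (0.031·101.06)²) = √(232.58812 + 9.81481) = 15.569 km
Sorted: N9 (3.809 km) < N11 (4.167 km) < N7 (5.135 km) < N4 (7.108 km) < …

N9, N11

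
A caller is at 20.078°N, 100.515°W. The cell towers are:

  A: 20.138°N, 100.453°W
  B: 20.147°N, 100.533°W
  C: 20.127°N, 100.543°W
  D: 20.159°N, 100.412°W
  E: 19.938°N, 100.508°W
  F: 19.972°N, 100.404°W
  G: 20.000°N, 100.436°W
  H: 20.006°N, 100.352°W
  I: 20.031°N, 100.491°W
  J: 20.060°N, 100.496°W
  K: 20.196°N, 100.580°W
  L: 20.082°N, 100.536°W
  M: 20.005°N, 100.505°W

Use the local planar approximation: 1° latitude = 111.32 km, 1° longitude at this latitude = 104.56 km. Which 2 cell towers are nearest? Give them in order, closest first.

Distances from 20.078°N, 100.515°W:
A: 9.308 km
B: 7.908 km
C: 6.191 km
D: 14.046 km
E: 15.602 km
F: 16.551 km
G: 11.984 km
H: 18.834 km
I: 5.803 km
J: 2.822 km
K: 14.790 km
L: 2.240 km
M: 8.193 km
Sorted: L (2.240 km) < J (2.822 km) < I (5.803 km) < C (6.191 km) < …

L, J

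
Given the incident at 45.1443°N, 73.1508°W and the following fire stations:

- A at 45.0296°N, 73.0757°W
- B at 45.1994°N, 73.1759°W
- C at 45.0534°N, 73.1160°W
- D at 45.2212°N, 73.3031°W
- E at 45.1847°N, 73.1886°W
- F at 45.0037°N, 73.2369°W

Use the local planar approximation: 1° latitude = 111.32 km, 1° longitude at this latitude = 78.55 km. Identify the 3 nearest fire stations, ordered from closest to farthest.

E, B, C

Distances from 45.1443°N, 73.1508°W:
A: 14.0653 km
B: 6.4428 km
C: 10.4817 km
D: 14.7105 km
E: 5.3891 km
F: 17.0503 km
Sorted: E (5.3891 km) < B (6.4428 km) < C (10.4817 km) < A (14.0653 km) < D (14.7105 km) < …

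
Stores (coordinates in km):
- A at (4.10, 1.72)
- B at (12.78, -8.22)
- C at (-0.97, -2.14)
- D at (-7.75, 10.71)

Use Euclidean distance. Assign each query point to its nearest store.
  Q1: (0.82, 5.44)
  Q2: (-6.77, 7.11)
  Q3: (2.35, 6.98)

Q1→A; Q2→D; Q3→A

Q1 at (0.82, 5.44):
  A: √((3.28)² + (-3.72)²) = √(10.7584 + 13.8384) = 4.96 km
  B: √((11.96)² + (-13.66)²) = √(143.0416 + 186.5956) = 18.16 km
  C: √((-1.79)² + (-7.58)²) = √(3.2041 + 57.4564) = 7.79 km
  D: √((-8.57)² + (5.27)²) = √(73.4449 + 27.7729) = 10.06 km
  → nearest: A (4.96 km)
Q2 at (-6.77, 7.11):
  A: √((10.87)² + (-5.39)²) = √(118.1569 + 29.0521) = 12.13 km
  B: √((19.55)² + (-15.33)²) = √(382.2025 + 235.0089) = 24.84 km
  C: √((5.80)² + (-9.25)²) = √(33.6400 + 85.5625) = 10.92 km
  D: √((-0.98)² + (3.60)²) = √(0.9604 + 12.9600) = 3.73 km
  → nearest: D (3.73 km)
Q3 at (2.35, 6.98):
  A: √((1.75)² + (-5.26)²) = √(3.0625 + 27.6676) = 5.54 km
  B: √((10.43)² + (-15.20)²) = √(108.7849 + 231.0400) = 18.43 km
  C: √((-3.32)² + (-9.12)²) = √(11.0224 + 83.1744) = 9.71 km
  D: √((-10.10)² + (3.73)²) = √(102.0100 + 13.9129) = 10.77 km
  → nearest: A (5.54 km)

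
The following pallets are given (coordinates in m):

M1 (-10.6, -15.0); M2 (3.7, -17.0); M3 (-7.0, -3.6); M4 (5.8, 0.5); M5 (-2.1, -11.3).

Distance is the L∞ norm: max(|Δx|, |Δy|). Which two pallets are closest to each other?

M2 and M5

Pairwise distances:
M1–M2: 14.3 m
M1–M3: 11.4 m
M1–M4: 16.4 m
M1–M5: 8.5 m
M2–M3: 13.4 m
M2–M4: 17.5 m
M2–M5: 5.8 m
M3–M4: 12.8 m
M3–M5: 7.7 m
M4–M5: 11.8 m
Closest pair: M2–M5 at 5.8 m.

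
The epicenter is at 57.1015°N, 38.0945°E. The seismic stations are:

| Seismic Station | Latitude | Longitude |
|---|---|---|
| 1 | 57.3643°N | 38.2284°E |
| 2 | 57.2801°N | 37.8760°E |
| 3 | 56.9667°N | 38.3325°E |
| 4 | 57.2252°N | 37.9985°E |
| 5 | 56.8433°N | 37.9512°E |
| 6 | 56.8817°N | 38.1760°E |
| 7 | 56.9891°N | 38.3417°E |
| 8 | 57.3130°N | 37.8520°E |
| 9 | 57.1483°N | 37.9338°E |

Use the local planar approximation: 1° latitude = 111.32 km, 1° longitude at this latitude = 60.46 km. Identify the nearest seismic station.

9

Distances from 57.1015°N, 38.0945°E:
1: 30.3544 km
2: 23.8705 km
3: 20.7903 km
4: 14.9435 km
5: 30.0202 km
6: 24.9594 km
7: 19.4919 km
8: 27.7361 km
9: 11.0246 km
Minimum: 9 at 11.0246 km.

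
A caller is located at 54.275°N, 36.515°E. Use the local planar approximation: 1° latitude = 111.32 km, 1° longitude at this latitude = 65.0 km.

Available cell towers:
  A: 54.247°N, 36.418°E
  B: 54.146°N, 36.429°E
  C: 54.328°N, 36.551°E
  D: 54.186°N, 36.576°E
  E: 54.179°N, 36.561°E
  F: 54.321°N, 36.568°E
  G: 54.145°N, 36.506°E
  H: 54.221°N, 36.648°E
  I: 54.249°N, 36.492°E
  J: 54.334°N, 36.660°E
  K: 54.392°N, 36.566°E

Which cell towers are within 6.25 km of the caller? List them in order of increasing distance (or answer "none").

I, F

Distances from 54.275°N, 36.515°E:
A: 7.033 km
B: 15.410 km
C: 6.347 km
D: 10.671 km
E: 11.097 km
F: 6.172 km
G: 14.483 km
H: 10.530 km
I: 3.258 km
J: 11.488 km
K: 13.440 km
Threshold 6.25 km: I (3.258 km), F (6.172 km) are within range.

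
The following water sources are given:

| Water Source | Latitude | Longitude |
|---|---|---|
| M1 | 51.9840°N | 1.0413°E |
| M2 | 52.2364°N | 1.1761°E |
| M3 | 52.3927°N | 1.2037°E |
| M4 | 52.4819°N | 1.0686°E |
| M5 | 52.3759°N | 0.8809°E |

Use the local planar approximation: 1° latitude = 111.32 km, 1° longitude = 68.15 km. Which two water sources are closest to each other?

Pairwise distances:
M1–M2: 29.5609 km
M1–M3: 46.8233 km
M1–M4: 55.4574 km
M1–M5: 44.9750 km
M2–M3: 17.5007 km
M2–M4: 28.2940 km
M2–M5: 25.4142 km
M3–M4: 13.5414 km
M3–M5: 22.0782 km
M4–M5: 17.4031 km
Closest pair: M3–M4 at 13.5414 km.

M3 and M4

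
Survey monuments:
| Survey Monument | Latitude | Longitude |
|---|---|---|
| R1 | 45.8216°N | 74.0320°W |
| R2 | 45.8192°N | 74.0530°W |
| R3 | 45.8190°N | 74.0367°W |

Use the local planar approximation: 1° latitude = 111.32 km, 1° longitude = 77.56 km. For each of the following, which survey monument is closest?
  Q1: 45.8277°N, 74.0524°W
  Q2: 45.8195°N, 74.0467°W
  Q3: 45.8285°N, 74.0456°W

Q1→R2; Q2→R2; Q3→R2

Q1 at 45.8277°N, 74.0524°W:
  R1: 1.7218 km
  R2: 0.9474 km
  R3: 1.5559 km
  → nearest: R2 (0.9474 km)
Q2 at 45.8195°N, 74.0467°W:
  R1: 1.1639 km
  R2: 0.4898 km
  R3: 0.7776 km
  → nearest: R2 (0.4898 km)
Q3 at 45.8285°N, 74.0456°W:
  R1: 1.3048 km
  R2: 1.1837 km
  R3: 1.2629 km
  → nearest: R2 (1.1837 km)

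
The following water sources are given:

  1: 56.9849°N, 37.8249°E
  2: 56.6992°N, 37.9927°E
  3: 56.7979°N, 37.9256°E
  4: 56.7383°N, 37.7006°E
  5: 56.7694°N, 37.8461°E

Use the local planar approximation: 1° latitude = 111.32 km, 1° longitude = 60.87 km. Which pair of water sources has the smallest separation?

3 and 5

Pairwise distances:
1–2: 33.4040 km
1–3: 21.7005 km
1–4: 28.4751 km
1–5: 24.0241 km
2–3: 11.7219 km
2–4: 18.3051 km
2–5: 11.8616 km
3–4: 15.2182 km
3–5: 5.7865 km
4–5: 9.5092 km
Closest pair: 3–5 at 5.7865 km.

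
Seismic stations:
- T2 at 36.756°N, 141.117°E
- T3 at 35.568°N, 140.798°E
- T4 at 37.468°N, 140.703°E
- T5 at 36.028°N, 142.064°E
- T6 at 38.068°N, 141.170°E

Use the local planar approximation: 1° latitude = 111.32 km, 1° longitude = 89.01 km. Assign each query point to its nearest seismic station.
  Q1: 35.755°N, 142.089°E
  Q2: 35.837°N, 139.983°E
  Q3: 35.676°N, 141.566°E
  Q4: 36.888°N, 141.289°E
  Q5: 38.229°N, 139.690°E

Q1 at 35.755°N, 142.089°E:
  T2: 141.075 km
  T3: 116.782 km
  T4: 227.118 km
  T5: 30.472 km
  T6: 270.164 km
  → nearest: T5 (30.472 km)
Q2 at 35.837°N, 139.983°E:
  T2: 143.716 km
  T3: 78.481 km
  T4: 192.542 km
  T5: 186.446 km
  T6: 269.895 km
  → nearest: T3 (78.481 km)
Q3 at 35.676°N, 141.566°E:
  T2: 126.694 km
  T3: 69.409 km
  T4: 213.764 km
  T5: 59.163 km
  T6: 268.600 km
  → nearest: T5 (59.163 km)
Q4 at 36.888°N, 141.289°E:
  T2: 21.220 km
  T3: 153.304 km
  T4: 83.002 km
  T5: 117.999 km
  T6: 131.784 km
  → nearest: T2 (21.220 km)
Q5 at 38.229°N, 139.690°E:
  T2: 207.415 km
  T3: 312.209 km
  T4: 123.720 km
  T5: 323.550 km
  T6: 132.948 km
  → nearest: T4 (123.720 km)

Q1→T5; Q2→T3; Q3→T5; Q4→T2; Q5→T4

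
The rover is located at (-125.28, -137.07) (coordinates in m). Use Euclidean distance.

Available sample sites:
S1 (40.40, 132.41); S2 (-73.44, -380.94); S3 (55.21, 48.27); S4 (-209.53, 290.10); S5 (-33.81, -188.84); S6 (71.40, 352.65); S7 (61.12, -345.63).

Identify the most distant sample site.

Distances from (-125.28, -137.07):
S1: √((165.68)² + (269.48)²) = √(27449.8624 + 72619.4704) = 316.34 m
S2: √((51.84)² + (-243.87)²) = √(2687.3856 + 59472.5769) = 249.32 m
S3: √((180.49)² + (185.34)²) = √(32576.6401 + 34350.9156) = 258.70 m
S4: √((-84.25)² + (427.17)²) = √(7098.0625 + 182474.2089) = 435.40 m
S5: √((91.47)² + (-51.77)²) = √(8366.7609 + 2680.1329) = 105.10 m
S6: √((196.68)² + (489.72)²) = √(38683.0224 + 239825.6784) = 527.74 m
S7: √((186.40)² + (-208.56)²) = √(34744.9600 + 43497.2736) = 279.72 m
Maximum: S6 at 527.74 m.

S6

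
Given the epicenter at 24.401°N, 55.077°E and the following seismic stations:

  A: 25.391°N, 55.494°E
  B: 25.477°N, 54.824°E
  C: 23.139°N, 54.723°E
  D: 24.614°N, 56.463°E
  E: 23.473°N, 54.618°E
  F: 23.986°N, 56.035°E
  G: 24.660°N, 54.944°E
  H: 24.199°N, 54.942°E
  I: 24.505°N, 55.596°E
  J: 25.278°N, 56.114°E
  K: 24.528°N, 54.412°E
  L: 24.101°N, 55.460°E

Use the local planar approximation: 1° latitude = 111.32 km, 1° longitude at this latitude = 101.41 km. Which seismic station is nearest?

Distances from 24.401°N, 55.077°E:
A: 118.042 km
B: 122.497 km
C: 145.000 km
D: 142.540 km
E: 113.307 km
F: 107.576 km
G: 31.831 km
H: 26.326 km
I: 53.890 km
J: 143.493 km
K: 68.904 km
L: 51.223 km
Minimum: H at 26.326 km.

H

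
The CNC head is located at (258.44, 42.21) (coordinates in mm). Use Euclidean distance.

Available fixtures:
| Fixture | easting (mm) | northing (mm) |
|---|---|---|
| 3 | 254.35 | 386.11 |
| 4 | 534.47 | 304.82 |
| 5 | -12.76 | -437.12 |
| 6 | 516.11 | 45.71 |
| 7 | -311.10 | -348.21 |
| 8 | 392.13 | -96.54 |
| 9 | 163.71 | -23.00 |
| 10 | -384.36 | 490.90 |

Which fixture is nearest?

Distances from (258.44, 42.21):
3: √((-4.09)² + (343.90)²) = √(16.7281 + 118267.2100) = 343.92 mm
4: √((276.03)² + (262.61)²) = √(76192.5609 + 68964.0121) = 380.99 mm
5: √((-271.20)² + (-479.33)²) = √(73549.4400 + 229757.2489) = 550.73 mm
6: √((257.67)² + (3.50)²) = √(66393.8289 + 12.2500) = 257.69 mm
7: √((-569.54)² + (-390.42)²) = √(324375.8116 + 152427.7764) = 690.51 mm
8: √((133.69)² + (-138.75)²) = √(17873.0161 + 19251.5625) = 192.68 mm
9: √((-94.73)² + (-65.21)²) = √(8973.7729 + 4252.3441) = 115.00 mm
10: √((-642.80)² + (448.69)²) = √(413191.8400 + 201322.7161) = 783.91 mm
Minimum: 9 at 115.00 mm.

9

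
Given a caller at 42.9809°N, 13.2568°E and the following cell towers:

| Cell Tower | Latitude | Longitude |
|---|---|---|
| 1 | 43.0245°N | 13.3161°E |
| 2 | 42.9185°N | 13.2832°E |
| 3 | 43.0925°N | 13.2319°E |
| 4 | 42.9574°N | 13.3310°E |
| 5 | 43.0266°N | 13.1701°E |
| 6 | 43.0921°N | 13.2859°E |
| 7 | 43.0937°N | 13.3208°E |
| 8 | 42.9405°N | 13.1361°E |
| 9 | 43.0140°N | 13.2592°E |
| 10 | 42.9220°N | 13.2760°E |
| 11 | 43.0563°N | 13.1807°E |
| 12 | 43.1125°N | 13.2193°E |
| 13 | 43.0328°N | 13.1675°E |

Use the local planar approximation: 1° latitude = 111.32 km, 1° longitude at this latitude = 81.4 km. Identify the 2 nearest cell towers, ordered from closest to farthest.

9, 4

Distances from 42.9809°N, 13.2568°E:
1: 6.8452 km
2: 7.2712 km
3: 12.5876 km
4: 6.5821 km
5: 8.6999 km
6: 12.6034 km
7: 13.5947 km
8: 10.8054 km
9: 3.6899 km
10: 6.7404 km
11: 10.4319 km
12: 14.9644 km
13: 9.2854 km
Sorted: 9 (3.6899 km) < 4 (6.5821 km) < 10 (6.7404 km) < 1 (6.8452 km) < …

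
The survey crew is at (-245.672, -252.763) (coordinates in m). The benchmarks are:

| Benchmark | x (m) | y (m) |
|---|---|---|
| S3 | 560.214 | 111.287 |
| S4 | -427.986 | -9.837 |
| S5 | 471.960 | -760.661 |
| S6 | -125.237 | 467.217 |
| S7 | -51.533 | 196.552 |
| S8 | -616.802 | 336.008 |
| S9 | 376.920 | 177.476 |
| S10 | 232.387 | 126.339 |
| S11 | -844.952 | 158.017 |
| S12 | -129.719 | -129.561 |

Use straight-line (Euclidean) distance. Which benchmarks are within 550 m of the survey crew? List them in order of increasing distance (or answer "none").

S12, S4, S7

Distances from (-245.672, -252.763):
S3: 884.299 m
S4: 303.729 m
S5: 879.179 m
S6: 729.983 m
S7: 489.463 m
S8: 695.980 m
S9: 756.787 m
S10: 610.130 m
S11: 726.551 m
S12: 169.186 m
Threshold 550 m: S12 (169.186 m), S4 (303.729 m), S7 (489.463 m) are within range.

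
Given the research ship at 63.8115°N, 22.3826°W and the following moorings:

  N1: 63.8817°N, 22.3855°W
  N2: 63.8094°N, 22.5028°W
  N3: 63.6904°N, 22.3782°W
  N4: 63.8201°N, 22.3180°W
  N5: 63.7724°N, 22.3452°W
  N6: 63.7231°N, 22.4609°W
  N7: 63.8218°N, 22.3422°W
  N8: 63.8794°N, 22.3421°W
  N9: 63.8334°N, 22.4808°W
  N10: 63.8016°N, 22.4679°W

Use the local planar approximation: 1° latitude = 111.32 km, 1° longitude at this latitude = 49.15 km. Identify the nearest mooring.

N7

Distances from 63.8115°N, 22.3826°W:
N1: √((0.0702·111.32)² + (-0.0029·49.15)²) = √(61.068973 + 0.020316) = 7.8160 km
N2: √((-0.0021·111.32)² + (-0.1202·49.15)²) = √(0.054649 + 34.902455) = 5.9125 km
N3: √((-0.1211·111.32)² + (0.0044·49.15)²) = √(181.733371 + 0.046768) = 13.4826 km
N4: √((0.0086·111.32)² + (0.0646·49.15)²) = √(0.916523 + 10.081197) = 3.3163 km
N5: √((-0.0391·111.32)² + (0.0374·49.15)²) = √(18.945231 + 3.379016) = 4.7249 km
N6: √((-0.0884·111.32)² + (-0.0783·49.15)²) = √(96.839140 + 14.810529) = 10.5664 km
N7: √((0.0103·111.32)² + (0.0404·49.15)²) = √(1.314682 + 3.942846) = 2.2929 km
N8: √((0.0679·111.32)² + (0.0405·49.15)²) = √(57.132857 + 3.962389) = 7.8163 km
N9: √((0.0219·111.32)² + (-0.0982·49.15)²) = √(5.943395 + 23.295392) = 5.4073 km
N10: √((-0.0099·111.32)² + (-0.0853·49.15)²) = √(1.214554 + 17.577014) = 4.3349 km
Minimum: N7 at 2.2929 km.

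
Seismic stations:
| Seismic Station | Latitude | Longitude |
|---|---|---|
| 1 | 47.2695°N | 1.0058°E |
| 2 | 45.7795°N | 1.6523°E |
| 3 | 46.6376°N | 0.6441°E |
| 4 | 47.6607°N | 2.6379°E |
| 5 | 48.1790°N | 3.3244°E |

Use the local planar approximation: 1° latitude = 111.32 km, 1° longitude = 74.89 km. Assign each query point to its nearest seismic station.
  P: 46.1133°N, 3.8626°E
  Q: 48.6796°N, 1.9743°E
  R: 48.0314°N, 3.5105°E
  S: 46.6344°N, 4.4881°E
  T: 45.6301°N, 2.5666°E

P→2; Q→5; R→5; S→4; T→2

P at 46.1133°N, 3.8626°E:
  1: 249.6770 km
  2: 169.6489 km
  3: 247.9992 km
  4: 195.1524 km
  5: 233.4594 km
  → nearest: 2 (169.6489 km)
Q at 48.6796°N, 1.9743°E:
  1: 172.9192 km
  2: 323.7385 km
  3: 248.1858 km
  4: 123.8337 km
  5: 115.4491 km
  → nearest: 5 (115.4491 km)
R at 48.0314°N, 3.5105°E:
  1: 205.8608 km
  2: 286.7174 km
  3: 264.8677 km
  4: 77.2878 km
  5: 21.5456 km
  → nearest: 5 (21.5456 km)
S at 46.6344°N, 4.4881°E:
  1: 270.2028 km
  2: 232.7212 km
  3: 287.8774 km
  4: 179.5879 km
  5: 192.7695 km
  → nearest: 4 (179.5879 km)
T at 45.6301°N, 2.5666°E:
  1: 216.7219 km
  2: 70.4628 km
  3: 182.5043 km
  4: 226.1094 km
  5: 289.3634 km
  → nearest: 2 (70.4628 km)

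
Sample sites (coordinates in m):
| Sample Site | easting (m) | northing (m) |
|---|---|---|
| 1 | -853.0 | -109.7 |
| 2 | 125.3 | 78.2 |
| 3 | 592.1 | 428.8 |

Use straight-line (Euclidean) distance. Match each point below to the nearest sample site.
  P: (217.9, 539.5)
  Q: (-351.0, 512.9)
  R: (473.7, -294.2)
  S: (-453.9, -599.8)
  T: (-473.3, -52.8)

P→3; Q→2; R→2; S→1; T→1

P at (217.9, 539.5):
  1: √((-1070.9)² + (-649.2)²) = √(1146826.810 + 421460.640) = 1252.3 m
  2: √((-92.6)² + (-461.3)²) = √(8574.760 + 212797.690) = 470.5 m
  3: √((374.2)² + (-110.7)²) = √(140025.640 + 12254.490) = 390.2 m
  → nearest: 3 (390.2 m)
Q at (-351.0, 512.9):
  1: √((-502.0)² + (-622.6)²) = √(252004.000 + 387630.760) = 799.8 m
  2: √((476.3)² + (-434.7)²) = √(226861.690 + 188964.090) = 644.8 m
  3: √((943.1)² + (-84.1)²) = √(889437.610 + 7072.810) = 946.8 m
  → nearest: 2 (644.8 m)
R at (473.7, -294.2):
  1: √((-1326.7)² + (184.5)²) = √(1760132.890 + 34040.250) = 1339.5 m
  2: √((-348.4)² + (372.4)²) = √(121382.560 + 138681.760) = 510.0 m
  3: √((118.4)² + (723.0)²) = √(14018.560 + 522729.000) = 732.6 m
  → nearest: 2 (510.0 m)
S at (-453.9, -599.8):
  1: √((-399.1)² + (490.1)²) = √(159280.810 + 240198.010) = 632.0 m
  2: √((579.2)² + (678.0)²) = √(335472.640 + 459684.000) = 891.7 m
  3: √((1046.0)² + (1028.6)²) = √(1094116.000 + 1058017.960) = 1467.0 m
  → nearest: 1 (632.0 m)
T at (-473.3, -52.8):
  1: √((-379.7)² + (-56.9)²) = √(144172.090 + 3237.610) = 383.9 m
  2: √((598.6)² + (131.0)²) = √(358321.960 + 17161.000) = 612.8 m
  3: √((1065.4)² + (481.6)²) = √(1135077.160 + 231938.560) = 1169.2 m
  → nearest: 1 (383.9 m)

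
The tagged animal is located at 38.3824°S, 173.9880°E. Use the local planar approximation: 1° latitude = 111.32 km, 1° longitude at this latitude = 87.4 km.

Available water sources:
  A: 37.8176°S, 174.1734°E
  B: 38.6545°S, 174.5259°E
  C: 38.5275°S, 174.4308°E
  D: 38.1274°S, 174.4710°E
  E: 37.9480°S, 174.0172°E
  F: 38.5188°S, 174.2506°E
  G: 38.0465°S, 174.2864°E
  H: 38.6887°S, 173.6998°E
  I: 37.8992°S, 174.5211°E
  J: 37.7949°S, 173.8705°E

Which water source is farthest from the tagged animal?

I

Distances from 38.3824°S, 173.9880°E:
A: √((0.5648·111.32)² + (0.1854·87.4)²) = √(3953.081529 + 262.568320) = 64.9280 km
B: √((-0.2721·111.32)² + (0.5379·87.4)²) = √(917.494520 + 2210.171395) = 55.9255 km
C: √((-0.1451·111.32)² + (0.4428·87.4)²) = √(260.904290 + 1497.745729) = 41.9363 km
D: √((0.2550·111.32)² + (0.4830·87.4)²) = √(805.799060 + 1782.038682) = 50.8708 km
E: √((0.4344·111.32)² + (0.0292·87.4)²) = √(2338.438908 + 6.513112) = 48.4247 km
F: √((-0.1364·111.32)² + (0.2626·87.4)²) = √(230.555314 + 526.759418) = 27.5194 km
G: √((0.3359·111.32)² + (0.2984·87.4)²) = √(1398.190680 + 680.174746) = 45.5891 km
H: √((-0.3063·111.32)² + (-0.2882·87.4)²) = √(1162.626958 + 634.469600) = 42.3922 km
I: √((0.4832·111.32)² + (0.5331·87.4)²) = √(2893.345166 + 2170.902058) = 71.1635 km
J: √((0.5875·111.32)² + (-0.1175·87.4)²) = √(4277.225400 + 105.462630) = 66.2019 km
Maximum: I at 71.1635 km.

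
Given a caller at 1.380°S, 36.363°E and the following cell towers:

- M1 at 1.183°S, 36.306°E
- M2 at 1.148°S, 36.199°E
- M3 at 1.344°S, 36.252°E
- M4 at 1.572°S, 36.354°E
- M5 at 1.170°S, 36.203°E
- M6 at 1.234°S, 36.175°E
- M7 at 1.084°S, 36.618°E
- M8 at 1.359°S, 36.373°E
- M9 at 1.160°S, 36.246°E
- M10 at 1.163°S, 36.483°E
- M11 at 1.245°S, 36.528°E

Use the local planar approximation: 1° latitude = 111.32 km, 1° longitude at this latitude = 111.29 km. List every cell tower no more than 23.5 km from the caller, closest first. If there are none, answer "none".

Distances from 1.380°S, 36.363°E:
M1: √((0.197·111.32)² + (-0.057·111.29)²) = √(480.92665 + 40.24037) = 22.829 km
M2: √((0.232·111.32)² + (-0.164·111.29)²) = √(666.99467 + 333.11944) = 31.625 km
M3: √((0.036·111.32)² + (-0.111·111.29)²) = √(16.06022 + 152.60130) = 12.987 km
M4: √((-0.192·111.32)² + (-0.009·111.29)²) = √(456.82394 + 1.00322) = 21.397 km
M5: √((0.210·111.32)² + (-0.160·111.29)²) = √(546.49348 + 317.06788) = 29.386 km
M6: √((0.146·111.32)² + (-0.188·111.29)²) = √(264.15091 + 437.75184) = 26.493 km
M7: √((0.296·111.32)² + (0.255·111.29)²) = √(1085.74995 + 805.36480) = 43.487 km
M8: √((0.021·111.32)² + (0.010·111.29)²) = √(5.46493 + 1.23855) = 2.589 km
M9: √((0.220·111.32)² + (-0.117·111.29)²) = √(599.77969 + 169.54462) = 27.737 km
M10: √((0.217·111.32)² + (0.120·111.29)²) = √(583.53359 + 178.35068) = 27.602 km
M11: √((0.135·111.32)² + (0.165·111.29)²) = √(225.84680 + 337.19426) = 23.728 km
Threshold 23.5 km: M8 (2.589 km), M3 (12.987 km), M4 (21.397 km), M1 (22.829 km) are within range.

M8, M3, M4, M1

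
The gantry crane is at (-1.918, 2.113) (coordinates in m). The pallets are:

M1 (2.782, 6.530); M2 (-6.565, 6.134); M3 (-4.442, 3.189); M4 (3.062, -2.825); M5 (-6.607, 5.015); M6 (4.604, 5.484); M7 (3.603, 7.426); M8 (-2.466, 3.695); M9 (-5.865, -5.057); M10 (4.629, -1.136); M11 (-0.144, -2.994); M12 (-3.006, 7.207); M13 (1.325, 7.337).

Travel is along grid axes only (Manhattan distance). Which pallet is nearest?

Distances from (-1.918, 2.113):
M1: 9.117 m
M2: 8.668 m
M3: 3.600 m
M4: 9.918 m
M5: 7.591 m
M6: 9.893 m
M7: 10.834 m
M8: 2.130 m
M9: 11.117 m
M10: 9.796 m
M11: 6.881 m
M12: 6.182 m
M13: 8.467 m
Minimum: M8 at 2.130 m.

M8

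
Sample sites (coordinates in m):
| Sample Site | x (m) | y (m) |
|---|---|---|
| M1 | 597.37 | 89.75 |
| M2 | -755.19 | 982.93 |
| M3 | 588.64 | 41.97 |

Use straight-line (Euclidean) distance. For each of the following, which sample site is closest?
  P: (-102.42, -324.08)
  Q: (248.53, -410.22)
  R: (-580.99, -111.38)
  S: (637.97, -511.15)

P→M3; Q→M3; R→M2; S→M3

P at (-102.42, -324.08):
  M1: √((699.79)² + (413.83)²) = √(489706.0441 + 171255.2689) = 813.00 m
  M2: √((-652.77)² + (1307.01)²) = √(426108.6729 + 1708275.1401) = 1460.95 m
  M3: √((691.06)² + (366.05)²) = √(477563.9236 + 133992.6025) = 782.02 m
  → nearest: M3 (782.02 m)
Q at (248.53, -410.22):
  M1: √((348.84)² + (499.97)²) = √(121689.3456 + 249970.0009) = 609.64 m
  M2: √((-1003.72)² + (1393.15)²) = √(1007453.8384 + 1940866.9225) = 1717.07 m
  M3: √((340.11)² + (452.19)²) = √(115674.8121 + 204475.7961) = 565.82 m
  → nearest: M3 (565.82 m)
R at (-580.99, -111.38):
  M1: √((1178.36)² + (201.13)²) = √(1388532.2896 + 40453.2769) = 1195.40 m
  M2: √((-174.20)² + (1094.31)²) = √(30345.6400 + 1197514.3761) = 1108.09 m
  M3: √((1169.63)² + (153.35)²) = √(1368034.3369 + 23516.2225) = 1179.64 m
  → nearest: M2 (1108.09 m)
S at (637.97, -511.15):
  M1: √((-40.60)² + (600.90)²) = √(1648.3600 + 361080.8100) = 602.27 m
  M2: √((-1393.16)² + (1494.08)²) = √(1940894.7856 + 2232275.0464) = 2042.83 m
  M3: √((-49.33)² + (553.12)²) = √(2433.4489 + 305941.7344) = 555.32 m
  → nearest: M3 (555.32 m)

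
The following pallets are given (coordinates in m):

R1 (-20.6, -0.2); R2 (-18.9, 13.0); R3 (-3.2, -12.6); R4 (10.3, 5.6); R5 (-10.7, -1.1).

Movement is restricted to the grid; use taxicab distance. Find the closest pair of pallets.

R1 and R5

Pairwise distances:
R1–R2: 14.9 m
R1–R3: 29.8 m
R1–R4: 36.7 m
R1–R5: 10.8 m
R2–R3: 41.3 m
R2–R4: 36.6 m
R2–R5: 22.3 m
R3–R4: 31.7 m
R3–R5: 19.0 m
R4–R5: 27.7 m
Closest pair: R1–R5 at 10.8 m.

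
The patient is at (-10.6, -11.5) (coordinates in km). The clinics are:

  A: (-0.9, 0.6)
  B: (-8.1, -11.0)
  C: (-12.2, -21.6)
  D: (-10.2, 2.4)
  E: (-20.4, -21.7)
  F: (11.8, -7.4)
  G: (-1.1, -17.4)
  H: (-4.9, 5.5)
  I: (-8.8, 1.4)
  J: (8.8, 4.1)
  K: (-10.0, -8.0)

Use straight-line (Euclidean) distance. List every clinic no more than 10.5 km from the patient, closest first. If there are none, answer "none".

B, K, C

Distances from (-10.6, -11.5):
A: √((9.7)² + (12.1)²) = √(94.090 + 146.410) = 15.5 km
B: √((2.5)² + (0.5)²) = √(6.250 + 0.250) = 2.5 km
C: √((-1.6)² + (-10.1)²) = √(2.560 + 102.010) = 10.2 km
D: √((0.4)² + (13.9)²) = √(0.160 + 193.210) = 13.9 km
E: √((-9.8)² + (-10.2)²) = √(96.040 + 104.040) = 14.1 km
F: √((22.4)² + (4.1)²) = √(501.760 + 16.810) = 22.8 km
G: √((9.5)² + (-5.9)²) = √(90.250 + 34.810) = 11.2 km
H: √((5.7)² + (17.0)²) = √(32.490 + 289.000) = 17.9 km
I: √((1.8)² + (12.9)²) = √(3.240 + 166.410) = 13.0 km
J: √((19.4)² + (15.6)²) = √(376.360 + 243.360) = 24.9 km
K: √((0.6)² + (3.5)²) = √(0.360 + 12.250) = 3.6 km
Threshold 10.5 km: B (2.5 km), K (3.6 km), C (10.2 km) are within range.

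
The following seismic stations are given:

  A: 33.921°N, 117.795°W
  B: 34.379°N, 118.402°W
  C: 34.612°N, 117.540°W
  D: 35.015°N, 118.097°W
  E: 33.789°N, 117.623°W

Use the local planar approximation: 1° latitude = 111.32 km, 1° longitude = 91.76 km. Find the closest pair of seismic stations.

Pairwise distances:
A–B: √((0.458·111.32)² + (-0.607·91.76)²) = √(2599.42536 + 3102.30285) = 75.510 km
A–C: √((0.691·111.32)² + (0.255·91.76)²) = √(5917.01255 + 547.50384) = 80.402 km
A–D: √((1.094·111.32)² + (-0.302·91.76)²) = √(14831.36214 + 767.92834) = 124.897 km
A–E: √((-0.132·111.32)² + (0.172·91.76)²) = √(215.92069 + 249.09425) = 21.564 km
B–C: √((0.233·111.32)² + (0.862·91.76)²) = √(672.75702 + 6256.35439) = 83.241 km
B–D: √((0.636·111.32)² + (0.305·91.76)²) = √(5012.57203 + 783.26097) = 76.130 km
B–E: √((-0.590·111.32)² + (0.779·91.76)²) = √(4313.70477 + 5109.53908) = 97.073 km
C–D: √((0.403·111.32)² + (-0.557·91.76)²) = √(2012.59546 + 2612.26481) = 68.006 km
C–E: √((-0.823·111.32)² + (-0.083·91.76)²) = √(8393.55742 + 58.00467) = 91.932 km
D–E: √((-1.226·111.32)² + (0.474·91.76)²) = √(18626.33183 + 1891.74891) = 143.241 km
Closest pair: A–E at 21.564 km.

A and E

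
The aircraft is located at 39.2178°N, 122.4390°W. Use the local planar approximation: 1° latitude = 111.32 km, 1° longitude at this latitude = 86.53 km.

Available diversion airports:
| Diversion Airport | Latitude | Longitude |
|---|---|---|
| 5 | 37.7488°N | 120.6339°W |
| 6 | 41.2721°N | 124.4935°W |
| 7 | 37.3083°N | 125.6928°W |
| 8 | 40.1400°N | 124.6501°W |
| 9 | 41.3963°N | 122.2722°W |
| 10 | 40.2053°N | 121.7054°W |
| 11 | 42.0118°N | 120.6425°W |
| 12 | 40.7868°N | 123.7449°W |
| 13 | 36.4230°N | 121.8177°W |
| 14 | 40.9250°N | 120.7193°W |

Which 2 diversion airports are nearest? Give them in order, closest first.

Distances from 39.2178°N, 122.4390°W:
5: √((-1.4690·111.32)² + (1.8051·86.53)²) = √(26741.760006 + 24396.972679) = 226.1387 km
6: √((2.0543·111.32)² + (-2.0545·86.53)²) = √(52296.681037 + 31604.265288) = 289.6566 km
7: √((-1.9095·111.32)² + (-3.2538·86.53)²) = √(45184.108795 + 79271.142415) = 352.7822 km
8: √((0.9222·111.32)² + (-2.2111·86.53)²) = √(10538.932698 + 36605.823097) = 217.1284 km
9: √((2.1785·111.32)² + (0.1668·86.53)²) = √(58811.400813 + 208.317378) = 242.9397 km
10: √((0.9875·111.32)² + (0.7336·86.53)²) = √(12084.275112 + 4029.508282) = 126.9401 km
11: √((2.7940·111.32)² + (1.7965·86.53)²) = √(96738.466548 + 24165.058482) = 347.7118 km
12: √((1.5690·111.32)² + (-1.3059·86.53)²) = √(30506.492867 + 12768.893102) = 208.0274 km
13: √((-2.7948·111.32)² + (0.6213·86.53)²) = √(96793.872313 + 2890.254690) = 315.7279 km
14: √((1.7072·111.32)² + (1.7197·86.53)²) = √(36117.293591 + 22143.118793) = 241.3719 km
Sorted: 10 (126.9401 km) < 12 (208.0274 km) < 8 (217.1284 km) < 5 (226.1387 km) < …

10, 12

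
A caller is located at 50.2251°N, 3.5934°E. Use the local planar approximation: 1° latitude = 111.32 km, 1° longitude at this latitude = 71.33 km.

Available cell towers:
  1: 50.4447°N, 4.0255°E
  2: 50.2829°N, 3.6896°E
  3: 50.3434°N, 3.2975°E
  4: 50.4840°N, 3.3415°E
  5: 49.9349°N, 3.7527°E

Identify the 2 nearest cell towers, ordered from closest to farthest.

2, 3

Distances from 50.2251°N, 3.5934°E:
1: 39.3393 km
2: 9.4067 km
3: 24.8780 km
4: 33.9630 km
5: 34.2452 km
Sorted: 2 (9.4067 km) < 3 (24.8780 km) < 4 (33.9630 km) < 5 (34.2452 km) < …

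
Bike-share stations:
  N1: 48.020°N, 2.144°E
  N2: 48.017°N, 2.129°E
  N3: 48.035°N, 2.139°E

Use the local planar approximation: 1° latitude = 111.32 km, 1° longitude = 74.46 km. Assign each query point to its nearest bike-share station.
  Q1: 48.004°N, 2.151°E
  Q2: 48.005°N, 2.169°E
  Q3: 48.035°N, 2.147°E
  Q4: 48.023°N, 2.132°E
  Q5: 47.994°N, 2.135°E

Q1 at 48.004°N, 2.151°E:
  N1: √((0.016·111.32)² + (-0.007·74.46)²) = √(3.17239 + 0.27167) = 1.856 km
  N2: √((0.013·111.32)² + (-0.022·74.46)²) = √(2.09427 + 2.68344) = 2.186 km
  N3: √((0.031·111.32)² + (-0.012·74.46)²) = √(11.90885 + 0.79838) = 3.565 km
  → nearest: N1 (1.856 km)
Q2 at 48.005°N, 2.169°E:
  N1: √((0.015·111.32)² + (-0.025·74.46)²) = √(2.78823 + 3.46518) = 2.501 km
  N2: √((0.012·111.32)² + (-0.040·74.46)²) = √(1.78447 + 8.87087) = 3.264 km
  N3: √((0.030·111.32)² + (-0.030·74.46)²) = √(11.15293 + 4.98986) = 4.018 km
  → nearest: N1 (2.501 km)
Q3 at 48.035°N, 2.147°E:
  N1: √((-0.015·111.32)² + (-0.003·74.46)²) = √(2.78823 + 0.04990) = 1.685 km
  N2: √((-0.018·111.32)² + (-0.018·74.46)²) = √(4.01505 + 1.79635) = 2.411 km
  N3: √((0.000·111.32)² + (-0.008·74.46)²) = √(0.00000 + 0.35483) = 0.596 km
  → nearest: N3 (0.596 km)
Q4 at 48.023°N, 2.132°E:
  N1: √((-0.003·111.32)² + (0.012·74.46)²) = √(0.11153 + 0.79838) = 0.954 km
  N2: √((-0.006·111.32)² + (-0.003·74.46)²) = √(0.44612 + 0.04990) = 0.704 km
  N3: √((0.012·111.32)² + (0.007·74.46)²) = √(1.78447 + 0.27167) = 1.434 km
  → nearest: N2 (0.704 km)
Q5 at 47.994°N, 2.135°E:
  N1: √((0.026·111.32)² + (0.009·74.46)²) = √(8.37709 + 0.44909) = 2.971 km
  N2: √((0.023·111.32)² + (-0.006·74.46)²) = √(6.55544 + 0.19959) = 2.599 km
  N3: √((0.041·111.32)² + (0.004·74.46)²) = √(20.83119 + 0.08871) = 4.574 km
  → nearest: N2 (2.599 km)

Q1→N1; Q2→N1; Q3→N3; Q4→N2; Q5→N2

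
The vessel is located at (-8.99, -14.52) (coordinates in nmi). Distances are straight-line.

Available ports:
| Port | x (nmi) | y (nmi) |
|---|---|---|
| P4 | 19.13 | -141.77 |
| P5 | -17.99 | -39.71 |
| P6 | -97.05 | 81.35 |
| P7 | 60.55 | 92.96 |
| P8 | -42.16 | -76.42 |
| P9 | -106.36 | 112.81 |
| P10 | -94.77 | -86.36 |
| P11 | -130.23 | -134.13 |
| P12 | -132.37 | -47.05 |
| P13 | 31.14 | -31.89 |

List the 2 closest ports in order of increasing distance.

Distances from (-8.99, -14.52):
P4: 130.32 nmi
P5: 26.75 nmi
P6: 130.18 nmi
P7: 128.01 nmi
P8: 70.23 nmi
P9: 160.29 nmi
P10: 111.89 nmi
P11: 170.31 nmi
P12: 127.60 nmi
P13: 43.73 nmi
Sorted: P5 (26.75 nmi) < P13 (43.73 nmi) < P8 (70.23 nmi) < P10 (111.89 nmi) < …

P5, P13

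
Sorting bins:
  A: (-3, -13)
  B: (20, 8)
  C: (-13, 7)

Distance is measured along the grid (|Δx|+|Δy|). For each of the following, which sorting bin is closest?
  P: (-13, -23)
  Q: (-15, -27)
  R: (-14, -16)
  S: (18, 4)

P at (-13, -23):
  A: 20
  B: 64
  C: 30
  → nearest: A (20)
Q at (-15, -27):
  A: 26
  B: 70
  C: 36
  → nearest: A (26)
R at (-14, -16):
  A: 14
  B: 58
  C: 24
  → nearest: A (14)
S at (18, 4):
  A: 38
  B: 6
  C: 34
  → nearest: B (6)

P→A; Q→A; R→A; S→B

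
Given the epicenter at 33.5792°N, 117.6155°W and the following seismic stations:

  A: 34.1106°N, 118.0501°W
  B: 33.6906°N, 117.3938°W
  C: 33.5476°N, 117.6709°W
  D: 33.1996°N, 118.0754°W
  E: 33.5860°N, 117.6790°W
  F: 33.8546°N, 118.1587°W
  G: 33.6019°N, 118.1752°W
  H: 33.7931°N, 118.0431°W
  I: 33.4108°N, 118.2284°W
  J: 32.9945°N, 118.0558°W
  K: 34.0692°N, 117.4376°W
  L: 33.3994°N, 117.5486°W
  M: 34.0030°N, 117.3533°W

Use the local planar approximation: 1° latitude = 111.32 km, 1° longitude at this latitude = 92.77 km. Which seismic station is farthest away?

Distances from 33.5792°N, 117.6155°W:
A: √((0.5314·111.32)² + (-0.4346·92.77)²) = √(3499.367028 + 1625.528384) = 71.5884 km
B: √((0.1114·111.32)² + (0.2217·92.77)²) = √(153.785991 + 423.005973) = 24.0165 km
C: √((-0.0316·111.32)² + (-0.0554·92.77)²) = √(12.374298 + 26.414029) = 6.2280 km
D: √((-0.3796·111.32)² + (-0.4599·92.77)²) = √(1785.660134 + 1820.295655) = 60.0496 km
E: √((0.0068·111.32)² + (-0.0635·92.77)²) = √(0.573013 + 34.702644) = 5.9393 km
F: √((0.2754·111.32)² + (-0.5432·92.77)²) = √(939.884023 + 2539.420585) = 58.9856 km
G: √((0.0227·111.32)² + (-0.5597·92.77)²) = √(6.385547 + 2696.036248) = 51.9848 km
H: √((0.2139·111.32)² + (-0.4276·92.77)²) = √(566.980294 + 1573.586084) = 46.2663 km
I: √((-0.1684·111.32)² + (-0.6129·92.77)²) = √(351.423314 + 3232.915518) = 59.8693 km
J: √((-0.5847·111.32)² + (-0.4403·92.77)²) = √(4236.552406 + 1668.447264) = 76.8440 km
K: √((0.4900·111.32)² + (0.1779·92.77)²) = √(2975.353390 + 272.374853) = 56.9888 km
L: √((-0.1798·111.32)² + (0.0669·92.77)²) = √(400.613675 + 38.518321) = 20.9555 km
M: √((0.4238·111.32)² + (0.2622·92.77)²) = √(2225.708580 + 591.671279) = 53.0790 km
Maximum: J at 76.8440 km.

J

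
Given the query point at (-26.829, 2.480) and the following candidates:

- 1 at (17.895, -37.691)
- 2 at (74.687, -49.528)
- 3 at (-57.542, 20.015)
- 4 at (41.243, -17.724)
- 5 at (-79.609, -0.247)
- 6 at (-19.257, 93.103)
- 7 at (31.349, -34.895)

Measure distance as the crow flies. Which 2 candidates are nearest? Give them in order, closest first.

Distances from (-26.829, 2.480):
1: 60.116
2: 114.063
3: 35.366
4: 71.007
5: 52.850
6: 90.939
7: 69.149
Sorted: 3 (35.366) < 5 (52.850) < 1 (60.116) < 7 (69.149) < …

3, 5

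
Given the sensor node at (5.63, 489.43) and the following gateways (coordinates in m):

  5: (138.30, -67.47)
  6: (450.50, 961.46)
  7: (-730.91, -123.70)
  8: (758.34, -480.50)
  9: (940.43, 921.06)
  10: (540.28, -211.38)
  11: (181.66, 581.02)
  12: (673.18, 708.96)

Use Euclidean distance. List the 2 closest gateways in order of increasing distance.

Distances from (5.63, 489.43):
5: √((132.67)² + (-556.90)²) = √(17601.3289 + 310137.6100) = 572.48 m
6: √((444.87)² + (472.03)²) = √(197909.3169 + 222812.3209) = 648.63 m
7: √((-736.54)² + (-613.13)²) = √(542491.1716 + 375928.3969) = 958.34 m
8: √((752.71)² + (-969.93)²) = √(566572.3441 + 940764.2049) = 1227.74 m
9: √((934.80)² + (431.63)²) = √(873851.0400 + 186304.4569) = 1029.64 m
10: √((534.65)² + (-700.81)²) = √(285850.6225 + 491134.6561) = 881.47 m
11: √((176.03)² + (91.59)²) = √(30986.5609 + 8388.7281) = 198.43 m
12: √((667.55)² + (219.53)²) = √(445623.0025 + 48193.4209) = 702.72 m
Sorted: 11 (198.43 m) < 5 (572.48 m) < 6 (648.63 m) < 12 (702.72 m) < …

11, 5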